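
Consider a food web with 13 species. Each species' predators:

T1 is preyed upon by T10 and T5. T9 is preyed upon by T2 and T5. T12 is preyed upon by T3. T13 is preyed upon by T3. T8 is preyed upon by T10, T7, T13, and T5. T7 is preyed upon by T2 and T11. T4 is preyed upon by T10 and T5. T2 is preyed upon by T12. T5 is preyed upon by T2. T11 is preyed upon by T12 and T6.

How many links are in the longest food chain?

4 links

One longest chain: T8 → T7 → T11 → T12 → T3.
It has 5 species and 4 links.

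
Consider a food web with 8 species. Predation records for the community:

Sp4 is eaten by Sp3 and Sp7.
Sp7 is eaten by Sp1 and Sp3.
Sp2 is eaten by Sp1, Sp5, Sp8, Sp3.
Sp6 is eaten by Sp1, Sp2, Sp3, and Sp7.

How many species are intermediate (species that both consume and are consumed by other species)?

2

Intermediate species (has both prey and predators): Sp2, Sp7.
Count: 2.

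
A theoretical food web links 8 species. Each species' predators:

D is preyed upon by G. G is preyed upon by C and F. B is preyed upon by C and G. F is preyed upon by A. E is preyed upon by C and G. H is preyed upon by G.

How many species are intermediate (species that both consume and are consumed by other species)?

2

Intermediate species (has both prey and predators): G, F.
Count: 2.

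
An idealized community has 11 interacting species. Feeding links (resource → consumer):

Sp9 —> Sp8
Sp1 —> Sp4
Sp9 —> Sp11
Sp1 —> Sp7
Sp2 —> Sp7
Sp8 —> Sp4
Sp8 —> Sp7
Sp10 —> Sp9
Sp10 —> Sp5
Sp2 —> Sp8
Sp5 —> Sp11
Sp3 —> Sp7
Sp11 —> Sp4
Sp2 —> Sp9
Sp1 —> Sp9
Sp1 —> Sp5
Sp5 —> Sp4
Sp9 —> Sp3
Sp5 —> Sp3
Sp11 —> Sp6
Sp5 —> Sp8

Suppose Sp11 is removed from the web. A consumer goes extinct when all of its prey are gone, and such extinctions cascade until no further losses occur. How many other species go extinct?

Remove Sp11.
Round 1: Sp6 (all prey gone) → extinct.
No further losses. Total secondary extinctions: 1.

1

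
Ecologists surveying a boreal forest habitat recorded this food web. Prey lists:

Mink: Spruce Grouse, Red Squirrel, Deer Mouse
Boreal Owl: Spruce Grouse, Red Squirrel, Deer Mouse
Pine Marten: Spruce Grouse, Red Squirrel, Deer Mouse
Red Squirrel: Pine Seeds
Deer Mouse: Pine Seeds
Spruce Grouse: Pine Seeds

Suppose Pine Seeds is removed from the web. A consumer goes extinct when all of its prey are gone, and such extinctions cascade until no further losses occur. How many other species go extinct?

6

Remove Pine Seeds.
Round 1: Spruce Grouse (all prey gone), Red Squirrel (all prey gone), Deer Mouse (all prey gone) → extinct.
Round 2: Mink (all prey gone), Boreal Owl (all prey gone), Pine Marten (all prey gone) → extinct.
No further losses. Total secondary extinctions: 6.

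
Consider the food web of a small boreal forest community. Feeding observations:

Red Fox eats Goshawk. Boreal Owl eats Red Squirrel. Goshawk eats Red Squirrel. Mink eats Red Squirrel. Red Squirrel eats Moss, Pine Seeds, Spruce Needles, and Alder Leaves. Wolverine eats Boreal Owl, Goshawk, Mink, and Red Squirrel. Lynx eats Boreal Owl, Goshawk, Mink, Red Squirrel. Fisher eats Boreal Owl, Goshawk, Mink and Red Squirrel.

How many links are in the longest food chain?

One longest chain: Moss → Red Squirrel → Boreal Owl → Wolverine.
It has 4 species and 3 links.

3 links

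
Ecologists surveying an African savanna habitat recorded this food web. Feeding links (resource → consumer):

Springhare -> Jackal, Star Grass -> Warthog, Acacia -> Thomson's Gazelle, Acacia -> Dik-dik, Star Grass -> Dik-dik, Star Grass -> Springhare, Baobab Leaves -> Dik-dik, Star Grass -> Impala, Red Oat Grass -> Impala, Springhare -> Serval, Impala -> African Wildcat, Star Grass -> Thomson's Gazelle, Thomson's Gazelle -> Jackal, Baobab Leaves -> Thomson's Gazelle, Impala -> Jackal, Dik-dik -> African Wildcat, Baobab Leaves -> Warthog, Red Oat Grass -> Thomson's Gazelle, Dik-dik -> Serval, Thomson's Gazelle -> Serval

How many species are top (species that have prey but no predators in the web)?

Top species (has prey, but nothing eats it): Warthog, Serval, Jackal, African Wildcat.
Count: 4.

4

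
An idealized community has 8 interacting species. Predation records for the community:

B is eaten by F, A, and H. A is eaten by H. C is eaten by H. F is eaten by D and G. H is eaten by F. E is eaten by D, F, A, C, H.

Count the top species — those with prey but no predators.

Top species (has prey, but nothing eats it): G, D.
Count: 2.

2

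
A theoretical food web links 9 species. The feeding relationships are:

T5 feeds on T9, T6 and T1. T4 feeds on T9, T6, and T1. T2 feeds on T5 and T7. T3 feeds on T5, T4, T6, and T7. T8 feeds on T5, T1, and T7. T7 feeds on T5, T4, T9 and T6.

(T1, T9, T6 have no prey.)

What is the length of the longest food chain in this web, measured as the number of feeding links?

3 links

One longest chain: T1 → T4 → T7 → T8.
It has 4 species and 3 links.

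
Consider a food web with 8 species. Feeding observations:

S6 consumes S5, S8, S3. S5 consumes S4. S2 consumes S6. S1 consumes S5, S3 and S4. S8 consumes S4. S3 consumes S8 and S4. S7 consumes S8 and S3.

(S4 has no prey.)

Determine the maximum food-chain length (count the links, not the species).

4 links

One longest chain: S4 → S8 → S3 → S6 → S2.
It has 5 species and 4 links.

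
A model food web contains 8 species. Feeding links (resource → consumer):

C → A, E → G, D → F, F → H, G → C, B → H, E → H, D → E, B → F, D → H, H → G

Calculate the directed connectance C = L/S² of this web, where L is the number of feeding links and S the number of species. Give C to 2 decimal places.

The web has S = 8 species and L = 11 feeding links.
C = L / S² = 11 / 64 = 0.1719 ≈ 0.17.

C = 0.17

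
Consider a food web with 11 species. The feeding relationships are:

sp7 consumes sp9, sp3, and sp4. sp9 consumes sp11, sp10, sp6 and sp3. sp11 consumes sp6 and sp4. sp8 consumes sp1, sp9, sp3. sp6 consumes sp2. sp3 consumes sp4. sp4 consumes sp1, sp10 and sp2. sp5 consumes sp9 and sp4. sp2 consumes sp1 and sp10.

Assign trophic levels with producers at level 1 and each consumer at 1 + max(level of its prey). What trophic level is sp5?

sp10 is a producer → level 1.
sp2 eats sp10 (level 1); other prey at levels: sp1 1 → level 2.
sp4 eats sp2 (level 2); other prey at levels: sp10 1, sp1 1 → level 3.
sp3 eats sp4 → level 4.
sp9 eats sp3 (level 4); other prey at levels: sp10 1, sp6 3, sp11 4 → level 5.
sp5 eats sp9 (level 5); other prey at levels: sp4 3 → level 6.

Trophic level 6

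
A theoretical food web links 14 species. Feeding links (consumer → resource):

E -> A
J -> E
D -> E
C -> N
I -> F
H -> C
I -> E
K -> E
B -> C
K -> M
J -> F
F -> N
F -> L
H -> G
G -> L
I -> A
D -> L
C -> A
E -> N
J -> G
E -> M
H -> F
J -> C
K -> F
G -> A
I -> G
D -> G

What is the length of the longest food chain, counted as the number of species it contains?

3 species

One longest chain: A → G → J.
It has 3 species and 2 links.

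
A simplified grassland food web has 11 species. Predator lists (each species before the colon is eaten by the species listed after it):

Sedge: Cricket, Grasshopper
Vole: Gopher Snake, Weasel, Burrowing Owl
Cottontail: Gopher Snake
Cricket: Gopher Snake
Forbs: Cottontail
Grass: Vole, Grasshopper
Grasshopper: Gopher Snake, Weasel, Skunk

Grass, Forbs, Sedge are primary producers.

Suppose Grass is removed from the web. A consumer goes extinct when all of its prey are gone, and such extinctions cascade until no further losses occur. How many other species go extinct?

Remove Grass.
Round 1: Vole (all prey gone) → extinct.
Round 2: Burrowing Owl (all prey gone) → extinct.
No further losses. Total secondary extinctions: 2.

2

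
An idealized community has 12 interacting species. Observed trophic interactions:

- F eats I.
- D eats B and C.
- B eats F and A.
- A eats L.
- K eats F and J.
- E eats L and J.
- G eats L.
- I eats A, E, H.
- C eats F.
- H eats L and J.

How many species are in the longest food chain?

One longest chain: L → H → I → F → C → D.
It has 6 species and 5 links.

6 species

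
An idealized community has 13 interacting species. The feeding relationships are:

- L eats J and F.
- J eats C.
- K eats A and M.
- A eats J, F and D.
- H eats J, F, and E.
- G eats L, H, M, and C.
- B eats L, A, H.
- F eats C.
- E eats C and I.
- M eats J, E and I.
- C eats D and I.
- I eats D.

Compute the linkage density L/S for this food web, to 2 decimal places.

L/S = 2.08

There are L = 27 links among S = 13 species.
L/S = 27/13 = 2.0769 ≈ 2.08.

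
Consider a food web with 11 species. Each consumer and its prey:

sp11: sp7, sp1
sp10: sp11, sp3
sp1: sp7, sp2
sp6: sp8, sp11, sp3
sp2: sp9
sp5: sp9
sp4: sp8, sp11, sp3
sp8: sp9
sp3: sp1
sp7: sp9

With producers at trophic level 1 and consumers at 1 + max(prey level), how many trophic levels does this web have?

Producers (level 1): sp9.
sp9 → sp7 → sp1 → sp11 → sp4 gives sp4 level 5.
No species has a prey at level 5, so no species reaches level 6.

5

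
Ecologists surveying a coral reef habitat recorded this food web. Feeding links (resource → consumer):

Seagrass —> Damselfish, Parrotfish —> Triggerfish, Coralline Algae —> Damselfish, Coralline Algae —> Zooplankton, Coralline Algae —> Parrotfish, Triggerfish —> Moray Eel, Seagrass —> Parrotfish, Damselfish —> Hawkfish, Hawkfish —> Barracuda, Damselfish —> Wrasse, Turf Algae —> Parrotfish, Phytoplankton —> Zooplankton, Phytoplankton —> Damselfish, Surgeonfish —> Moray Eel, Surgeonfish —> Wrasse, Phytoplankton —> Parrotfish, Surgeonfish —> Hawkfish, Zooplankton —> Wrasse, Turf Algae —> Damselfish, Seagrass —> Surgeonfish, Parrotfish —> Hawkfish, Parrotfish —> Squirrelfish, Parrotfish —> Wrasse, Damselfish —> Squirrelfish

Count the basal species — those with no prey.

Basal species (no prey listed): Seagrass, Phytoplankton, Turf Algae, Coralline Algae.
Count: 4.

4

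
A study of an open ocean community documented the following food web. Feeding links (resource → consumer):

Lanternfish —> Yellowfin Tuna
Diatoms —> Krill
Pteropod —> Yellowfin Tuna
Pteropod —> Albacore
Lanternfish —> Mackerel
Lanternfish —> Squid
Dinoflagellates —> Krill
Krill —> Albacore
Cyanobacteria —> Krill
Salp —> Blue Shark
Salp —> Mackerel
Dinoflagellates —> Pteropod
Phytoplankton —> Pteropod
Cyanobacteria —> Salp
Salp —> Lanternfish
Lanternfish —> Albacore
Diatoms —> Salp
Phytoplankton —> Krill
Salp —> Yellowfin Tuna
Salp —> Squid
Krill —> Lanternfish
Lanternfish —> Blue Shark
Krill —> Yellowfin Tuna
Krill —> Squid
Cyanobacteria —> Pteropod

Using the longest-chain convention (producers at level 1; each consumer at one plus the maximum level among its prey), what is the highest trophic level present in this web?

Producers (level 1): Dinoflagellates, Cyanobacteria, Diatoms, Phytoplankton.
Cyanobacteria → Salp → Lanternfish → Squid gives Squid level 4.
No species has a prey at level 4, so no species reaches level 5.

4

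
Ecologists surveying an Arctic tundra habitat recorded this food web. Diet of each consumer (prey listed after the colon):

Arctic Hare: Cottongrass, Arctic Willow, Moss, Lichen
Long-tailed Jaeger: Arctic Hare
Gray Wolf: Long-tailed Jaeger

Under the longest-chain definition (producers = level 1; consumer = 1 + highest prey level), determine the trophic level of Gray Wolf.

Cottongrass is a producer → level 1.
Arctic Hare eats Cottongrass (level 1); other prey at levels: Arctic Willow 1, Moss 1, Lichen 1 → level 2.
Long-tailed Jaeger eats Arctic Hare → level 3.
Gray Wolf eats Long-tailed Jaeger → level 4.

Trophic level 4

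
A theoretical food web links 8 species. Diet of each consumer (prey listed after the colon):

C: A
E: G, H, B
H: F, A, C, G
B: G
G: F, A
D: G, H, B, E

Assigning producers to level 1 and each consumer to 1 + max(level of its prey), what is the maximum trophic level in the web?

5

Producers (level 1): F, A.
A → C → H → E → D gives D level 5.
No species has a prey at level 5, so no species reaches level 6.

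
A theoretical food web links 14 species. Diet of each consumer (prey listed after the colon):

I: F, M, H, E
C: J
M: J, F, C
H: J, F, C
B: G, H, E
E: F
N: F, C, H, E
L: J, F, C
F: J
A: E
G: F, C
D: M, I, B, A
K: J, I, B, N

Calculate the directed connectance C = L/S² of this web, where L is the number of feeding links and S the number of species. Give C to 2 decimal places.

The web has S = 14 species and L = 34 feeding links.
C = L / S² = 34 / 196 = 0.1735 ≈ 0.17.

C = 0.17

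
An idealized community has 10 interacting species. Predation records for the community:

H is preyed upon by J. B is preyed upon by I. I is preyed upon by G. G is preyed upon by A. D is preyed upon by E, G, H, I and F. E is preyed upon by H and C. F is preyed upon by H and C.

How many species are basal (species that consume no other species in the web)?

Basal species (no prey listed): B, D.
Count: 2.

2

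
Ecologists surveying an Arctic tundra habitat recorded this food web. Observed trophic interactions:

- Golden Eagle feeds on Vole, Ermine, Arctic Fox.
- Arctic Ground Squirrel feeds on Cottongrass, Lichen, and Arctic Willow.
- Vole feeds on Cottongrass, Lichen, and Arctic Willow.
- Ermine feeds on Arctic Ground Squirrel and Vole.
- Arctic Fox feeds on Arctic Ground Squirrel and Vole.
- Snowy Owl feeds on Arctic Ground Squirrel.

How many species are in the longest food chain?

One longest chain: Cottongrass → Arctic Ground Squirrel → Arctic Fox → Golden Eagle.
It has 4 species and 3 links.

4 species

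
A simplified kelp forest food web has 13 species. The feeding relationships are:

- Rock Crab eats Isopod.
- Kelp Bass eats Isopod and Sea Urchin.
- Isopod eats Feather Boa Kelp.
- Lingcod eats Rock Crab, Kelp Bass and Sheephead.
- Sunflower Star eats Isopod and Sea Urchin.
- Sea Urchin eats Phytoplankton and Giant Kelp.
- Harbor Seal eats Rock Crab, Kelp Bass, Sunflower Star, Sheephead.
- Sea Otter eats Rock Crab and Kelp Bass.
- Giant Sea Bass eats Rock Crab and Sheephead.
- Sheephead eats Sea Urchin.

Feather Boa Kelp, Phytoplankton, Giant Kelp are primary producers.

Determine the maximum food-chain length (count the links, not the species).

3 links

One longest chain: Feather Boa Kelp → Isopod → Kelp Bass → Sea Otter.
It has 4 species and 3 links.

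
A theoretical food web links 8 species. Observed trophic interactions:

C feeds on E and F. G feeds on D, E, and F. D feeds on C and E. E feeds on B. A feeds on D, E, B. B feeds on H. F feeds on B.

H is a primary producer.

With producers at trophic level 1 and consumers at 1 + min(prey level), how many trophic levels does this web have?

Producers (level 1): H.
Following each consumer down to its lowest-level prey: H → B → F → G (levels 1 through 4).
All prey of G (F 3, E 3, D 4) are at level 3 or above, so G is at level 1 + 3 = 4.
Every consumer has at least one prey at level 3 or below, so none exceeds level 4.

4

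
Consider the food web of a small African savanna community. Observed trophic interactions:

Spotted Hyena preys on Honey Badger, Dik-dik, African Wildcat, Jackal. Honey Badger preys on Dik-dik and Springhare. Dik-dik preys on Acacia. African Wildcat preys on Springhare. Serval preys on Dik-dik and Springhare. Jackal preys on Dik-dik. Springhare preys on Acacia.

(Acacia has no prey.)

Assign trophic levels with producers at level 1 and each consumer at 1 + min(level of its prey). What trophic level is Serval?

Acacia is a producer → level 1.
Dik-dik eats Acacia → level 2.
Serval eats Dik-dik → level 3.
No prey of Serval is below level 2, so 3 is the minimum.

Trophic level 3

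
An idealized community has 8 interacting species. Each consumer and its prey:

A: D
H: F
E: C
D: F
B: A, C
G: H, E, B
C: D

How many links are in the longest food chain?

One longest chain: F → D → C → E → G.
It has 5 species and 4 links.

4 links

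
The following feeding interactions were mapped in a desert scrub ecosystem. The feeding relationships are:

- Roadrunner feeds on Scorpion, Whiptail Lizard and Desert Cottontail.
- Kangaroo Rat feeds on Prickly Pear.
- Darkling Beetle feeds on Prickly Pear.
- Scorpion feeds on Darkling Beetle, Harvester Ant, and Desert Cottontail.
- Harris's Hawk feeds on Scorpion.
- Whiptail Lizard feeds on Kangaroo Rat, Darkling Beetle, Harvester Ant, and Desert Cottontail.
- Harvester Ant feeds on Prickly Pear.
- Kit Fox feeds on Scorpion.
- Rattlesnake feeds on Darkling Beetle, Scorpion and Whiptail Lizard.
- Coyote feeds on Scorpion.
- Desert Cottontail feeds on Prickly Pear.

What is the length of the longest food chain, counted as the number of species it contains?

4 species

One longest chain: Prickly Pear → Darkling Beetle → Whiptail Lizard → Roadrunner.
It has 4 species and 3 links.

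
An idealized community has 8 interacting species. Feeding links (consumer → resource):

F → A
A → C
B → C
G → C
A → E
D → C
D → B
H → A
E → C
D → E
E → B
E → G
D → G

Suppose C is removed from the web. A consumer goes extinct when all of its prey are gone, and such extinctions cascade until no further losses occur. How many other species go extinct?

7

Remove C.
Round 1: G (all prey gone), B (all prey gone) → extinct.
Round 2: E (all prey gone) → extinct.
Round 3: D (all prey gone), A (all prey gone) → extinct.
Round 4: F (all prey gone), H (all prey gone) → extinct.
No further losses. Total secondary extinctions: 7.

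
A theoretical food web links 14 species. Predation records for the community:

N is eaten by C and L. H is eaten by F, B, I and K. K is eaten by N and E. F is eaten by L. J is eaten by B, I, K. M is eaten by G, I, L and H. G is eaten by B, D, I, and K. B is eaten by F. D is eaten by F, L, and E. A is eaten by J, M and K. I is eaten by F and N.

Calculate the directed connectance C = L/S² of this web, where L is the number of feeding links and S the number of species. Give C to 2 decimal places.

The web has S = 14 species and L = 29 feeding links.
C = L / S² = 29 / 196 = 0.1480 ≈ 0.15.

C = 0.15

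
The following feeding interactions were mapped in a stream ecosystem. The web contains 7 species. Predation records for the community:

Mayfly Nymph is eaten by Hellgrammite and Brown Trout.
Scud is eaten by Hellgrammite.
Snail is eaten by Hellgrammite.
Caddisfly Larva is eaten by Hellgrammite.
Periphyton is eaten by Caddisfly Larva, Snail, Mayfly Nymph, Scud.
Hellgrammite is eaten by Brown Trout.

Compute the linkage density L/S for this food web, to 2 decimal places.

There are L = 10 links among S = 7 species.
L/S = 10/7 = 1.4286 ≈ 1.43.

L/S = 1.43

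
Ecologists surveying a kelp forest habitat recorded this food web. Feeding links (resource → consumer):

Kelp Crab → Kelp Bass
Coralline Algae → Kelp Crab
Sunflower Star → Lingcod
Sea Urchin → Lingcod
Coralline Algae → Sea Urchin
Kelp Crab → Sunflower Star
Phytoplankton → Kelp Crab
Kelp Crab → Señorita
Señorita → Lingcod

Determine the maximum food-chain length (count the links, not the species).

One longest chain: Phytoplankton → Kelp Crab → Señorita → Lingcod.
It has 4 species and 3 links.

3 links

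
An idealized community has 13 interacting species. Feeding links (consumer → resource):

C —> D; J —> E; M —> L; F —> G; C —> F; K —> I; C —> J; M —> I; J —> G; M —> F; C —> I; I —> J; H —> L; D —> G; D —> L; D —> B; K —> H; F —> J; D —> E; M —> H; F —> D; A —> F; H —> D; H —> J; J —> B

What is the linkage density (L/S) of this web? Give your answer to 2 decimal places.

There are L = 25 links among S = 13 species.
L/S = 25/13 = 1.9231 ≈ 1.92.

L/S = 1.92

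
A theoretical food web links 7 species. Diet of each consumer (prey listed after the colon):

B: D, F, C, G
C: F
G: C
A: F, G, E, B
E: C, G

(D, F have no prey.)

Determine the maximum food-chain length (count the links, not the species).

4 links

One longest chain: F → C → G → E → A.
It has 5 species and 4 links.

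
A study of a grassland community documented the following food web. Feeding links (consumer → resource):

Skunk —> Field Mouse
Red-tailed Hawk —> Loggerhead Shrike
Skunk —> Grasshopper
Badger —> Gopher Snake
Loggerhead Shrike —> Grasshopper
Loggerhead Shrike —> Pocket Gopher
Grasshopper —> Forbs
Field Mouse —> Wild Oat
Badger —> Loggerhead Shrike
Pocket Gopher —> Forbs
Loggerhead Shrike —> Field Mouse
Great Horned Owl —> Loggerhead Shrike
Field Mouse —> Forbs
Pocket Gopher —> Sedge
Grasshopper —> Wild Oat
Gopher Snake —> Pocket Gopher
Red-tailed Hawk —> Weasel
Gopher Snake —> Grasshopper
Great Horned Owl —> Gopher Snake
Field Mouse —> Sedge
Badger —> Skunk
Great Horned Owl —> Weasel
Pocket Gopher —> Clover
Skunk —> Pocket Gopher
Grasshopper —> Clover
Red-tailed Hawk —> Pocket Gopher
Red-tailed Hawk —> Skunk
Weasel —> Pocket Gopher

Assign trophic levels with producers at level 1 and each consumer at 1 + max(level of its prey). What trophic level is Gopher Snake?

Trophic level 3

Clover is a producer → level 1.
Pocket Gopher eats Clover (level 1); other prey at levels: Sedge 1, Forbs 1 → level 2.
Gopher Snake eats Pocket Gopher (level 2); other prey at levels: Grasshopper 2 → level 3.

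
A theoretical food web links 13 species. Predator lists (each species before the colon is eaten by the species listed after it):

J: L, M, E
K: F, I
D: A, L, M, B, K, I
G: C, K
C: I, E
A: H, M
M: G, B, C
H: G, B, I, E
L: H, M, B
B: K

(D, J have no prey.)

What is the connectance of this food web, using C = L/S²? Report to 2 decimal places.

C = 0.17

The web has S = 13 species and L = 28 feeding links.
C = L / S² = 28 / 169 = 0.1657 ≈ 0.17.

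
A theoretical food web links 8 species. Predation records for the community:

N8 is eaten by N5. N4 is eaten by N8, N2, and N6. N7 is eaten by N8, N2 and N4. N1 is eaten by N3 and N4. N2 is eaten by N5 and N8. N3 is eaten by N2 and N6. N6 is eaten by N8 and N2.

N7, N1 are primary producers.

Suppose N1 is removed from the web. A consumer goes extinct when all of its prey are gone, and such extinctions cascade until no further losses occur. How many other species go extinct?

1

Remove N1.
Round 1: N3 (all prey gone) → extinct.
No further losses. Total secondary extinctions: 1.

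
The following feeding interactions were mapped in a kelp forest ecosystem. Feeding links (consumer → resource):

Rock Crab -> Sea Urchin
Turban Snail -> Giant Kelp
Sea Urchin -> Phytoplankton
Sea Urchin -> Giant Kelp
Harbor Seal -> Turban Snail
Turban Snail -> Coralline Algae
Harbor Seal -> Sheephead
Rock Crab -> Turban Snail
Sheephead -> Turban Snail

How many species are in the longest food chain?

4 species

One longest chain: Giant Kelp → Turban Snail → Sheephead → Harbor Seal.
It has 4 species and 3 links.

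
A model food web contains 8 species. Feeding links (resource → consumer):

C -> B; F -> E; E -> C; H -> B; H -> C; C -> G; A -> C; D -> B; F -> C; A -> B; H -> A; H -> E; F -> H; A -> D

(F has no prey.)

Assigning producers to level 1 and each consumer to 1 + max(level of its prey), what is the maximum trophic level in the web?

5

Producers (level 1): F.
F → H → E → C → B gives B level 5.
No species has a prey at level 5, so no species reaches level 6.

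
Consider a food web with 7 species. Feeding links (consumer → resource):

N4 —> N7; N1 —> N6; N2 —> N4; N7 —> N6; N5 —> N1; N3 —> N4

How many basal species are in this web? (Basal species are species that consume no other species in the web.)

Basal species (no prey listed): N6.
Count: 1.

1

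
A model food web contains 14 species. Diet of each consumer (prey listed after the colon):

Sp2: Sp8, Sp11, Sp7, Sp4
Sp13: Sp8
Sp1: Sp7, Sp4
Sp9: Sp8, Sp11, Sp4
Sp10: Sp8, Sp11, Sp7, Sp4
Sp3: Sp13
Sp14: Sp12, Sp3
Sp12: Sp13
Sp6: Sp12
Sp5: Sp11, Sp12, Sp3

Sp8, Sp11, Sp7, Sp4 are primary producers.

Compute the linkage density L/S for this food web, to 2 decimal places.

There are L = 22 links among S = 14 species.
L/S = 22/14 = 1.5714 ≈ 1.57.

L/S = 1.57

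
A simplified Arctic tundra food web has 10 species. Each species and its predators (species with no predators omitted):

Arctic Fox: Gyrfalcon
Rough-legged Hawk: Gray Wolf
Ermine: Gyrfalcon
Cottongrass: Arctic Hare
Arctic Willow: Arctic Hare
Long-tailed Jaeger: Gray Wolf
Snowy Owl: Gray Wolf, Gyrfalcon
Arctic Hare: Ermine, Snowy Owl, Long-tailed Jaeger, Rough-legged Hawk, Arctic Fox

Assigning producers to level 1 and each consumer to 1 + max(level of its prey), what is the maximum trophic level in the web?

4

Producers (level 1): Arctic Willow, Cottongrass.
Arctic Willow → Arctic Hare → Ermine → Gyrfalcon gives Gyrfalcon level 4.
No species has a prey at level 4, so no species reaches level 5.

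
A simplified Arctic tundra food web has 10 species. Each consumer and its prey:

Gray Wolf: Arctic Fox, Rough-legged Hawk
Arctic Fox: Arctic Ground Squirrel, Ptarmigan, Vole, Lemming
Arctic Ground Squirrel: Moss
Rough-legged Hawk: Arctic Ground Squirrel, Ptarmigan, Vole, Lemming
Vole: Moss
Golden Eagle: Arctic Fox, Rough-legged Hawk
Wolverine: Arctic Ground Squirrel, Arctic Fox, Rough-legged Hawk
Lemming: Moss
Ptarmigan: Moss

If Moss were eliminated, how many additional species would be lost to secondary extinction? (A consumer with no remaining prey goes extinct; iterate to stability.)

9

Remove Moss.
Round 1: Arctic Ground Squirrel (all prey gone), Ptarmigan (all prey gone), Vole (all prey gone), Lemming (all prey gone) → extinct.
Round 2: Arctic Fox (all prey gone), Rough-legged Hawk (all prey gone) → extinct.
Round 3: Golden Eagle (all prey gone), Wolverine (all prey gone), Gray Wolf (all prey gone) → extinct.
No further losses. Total secondary extinctions: 9.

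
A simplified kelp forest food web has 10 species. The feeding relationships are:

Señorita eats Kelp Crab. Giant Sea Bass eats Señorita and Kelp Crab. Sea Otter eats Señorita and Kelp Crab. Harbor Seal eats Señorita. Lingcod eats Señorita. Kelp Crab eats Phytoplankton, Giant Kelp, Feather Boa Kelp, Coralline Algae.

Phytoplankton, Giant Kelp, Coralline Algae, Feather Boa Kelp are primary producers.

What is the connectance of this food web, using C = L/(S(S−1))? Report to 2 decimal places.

C = 0.12

The web has S = 10 species and L = 11 feeding links.
C = L / (S(S−1)) = 11 / 90 = 0.1222 ≈ 0.12.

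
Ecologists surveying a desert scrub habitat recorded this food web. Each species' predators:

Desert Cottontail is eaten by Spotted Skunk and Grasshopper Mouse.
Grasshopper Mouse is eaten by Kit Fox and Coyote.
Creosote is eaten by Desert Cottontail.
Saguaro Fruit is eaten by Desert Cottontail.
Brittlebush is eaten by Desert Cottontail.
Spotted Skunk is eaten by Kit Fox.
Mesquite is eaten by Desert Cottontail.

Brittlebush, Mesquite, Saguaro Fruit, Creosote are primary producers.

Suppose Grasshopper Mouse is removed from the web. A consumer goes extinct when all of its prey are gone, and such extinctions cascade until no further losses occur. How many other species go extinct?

Remove Grasshopper Mouse.
Round 1: Coyote (all prey gone) → extinct.
No further losses. Total secondary extinctions: 1.

1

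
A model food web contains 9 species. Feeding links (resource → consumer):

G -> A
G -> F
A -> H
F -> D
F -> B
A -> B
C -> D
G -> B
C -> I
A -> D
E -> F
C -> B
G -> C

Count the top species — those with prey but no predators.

Top species (has prey, but nothing eats it): B, D, I, H.
Count: 4.

4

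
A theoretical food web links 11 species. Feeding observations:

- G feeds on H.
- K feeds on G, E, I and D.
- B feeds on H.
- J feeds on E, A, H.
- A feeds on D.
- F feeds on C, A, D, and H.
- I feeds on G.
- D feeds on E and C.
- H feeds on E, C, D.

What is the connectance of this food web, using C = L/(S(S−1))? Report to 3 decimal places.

The web has S = 11 species and L = 20 feeding links.
C = L / (S(S−1)) = 20 / 110 = 0.1818 ≈ 0.182.

C = 0.182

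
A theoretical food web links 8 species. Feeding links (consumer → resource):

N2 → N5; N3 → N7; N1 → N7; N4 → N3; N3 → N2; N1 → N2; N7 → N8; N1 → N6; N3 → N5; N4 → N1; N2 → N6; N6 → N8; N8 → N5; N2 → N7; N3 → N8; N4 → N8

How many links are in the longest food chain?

5 links

One longest chain: N5 → N8 → N7 → N2 → N1 → N4.
It has 6 species and 5 links.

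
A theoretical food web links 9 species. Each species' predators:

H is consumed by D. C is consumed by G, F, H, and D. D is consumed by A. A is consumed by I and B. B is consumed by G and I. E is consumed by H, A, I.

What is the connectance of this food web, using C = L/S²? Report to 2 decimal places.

C = 0.16

The web has S = 9 species and L = 13 feeding links.
C = L / S² = 13 / 81 = 0.1605 ≈ 0.16.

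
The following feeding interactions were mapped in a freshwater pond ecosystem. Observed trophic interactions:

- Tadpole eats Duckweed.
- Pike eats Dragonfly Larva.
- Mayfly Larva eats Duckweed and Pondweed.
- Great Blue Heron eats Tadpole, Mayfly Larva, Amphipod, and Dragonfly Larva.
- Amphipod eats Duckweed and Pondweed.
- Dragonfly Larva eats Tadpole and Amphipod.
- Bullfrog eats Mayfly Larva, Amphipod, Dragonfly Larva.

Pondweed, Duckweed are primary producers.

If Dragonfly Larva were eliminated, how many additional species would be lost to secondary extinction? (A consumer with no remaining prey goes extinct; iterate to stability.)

1

Remove Dragonfly Larva.
Round 1: Pike (all prey gone) → extinct.
No further losses. Total secondary extinctions: 1.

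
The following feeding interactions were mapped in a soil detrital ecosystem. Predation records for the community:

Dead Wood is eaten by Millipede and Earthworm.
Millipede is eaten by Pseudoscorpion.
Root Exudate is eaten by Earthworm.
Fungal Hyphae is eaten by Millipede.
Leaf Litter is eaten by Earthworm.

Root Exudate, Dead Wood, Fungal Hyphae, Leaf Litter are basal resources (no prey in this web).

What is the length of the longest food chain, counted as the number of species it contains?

3 species

One longest chain: Dead Wood → Millipede → Pseudoscorpion.
It has 3 species and 2 links.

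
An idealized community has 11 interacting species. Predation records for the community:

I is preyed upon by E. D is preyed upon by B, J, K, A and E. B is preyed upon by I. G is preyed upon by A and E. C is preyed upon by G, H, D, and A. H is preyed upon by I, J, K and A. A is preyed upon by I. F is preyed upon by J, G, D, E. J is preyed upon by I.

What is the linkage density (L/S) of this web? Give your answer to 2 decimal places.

There are L = 23 links among S = 11 species.
L/S = 23/11 = 2.0909 ≈ 2.09.

L/S = 2.09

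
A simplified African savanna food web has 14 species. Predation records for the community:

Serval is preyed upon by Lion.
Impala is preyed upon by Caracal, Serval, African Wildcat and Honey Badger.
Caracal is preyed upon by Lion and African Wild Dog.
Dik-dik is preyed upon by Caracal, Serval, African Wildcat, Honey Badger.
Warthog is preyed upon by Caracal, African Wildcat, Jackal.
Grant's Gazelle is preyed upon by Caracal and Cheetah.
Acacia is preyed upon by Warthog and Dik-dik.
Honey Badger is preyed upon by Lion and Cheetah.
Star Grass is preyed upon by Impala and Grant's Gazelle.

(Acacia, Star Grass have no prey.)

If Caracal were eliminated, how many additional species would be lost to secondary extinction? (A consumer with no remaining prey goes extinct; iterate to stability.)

Remove Caracal.
Round 1: African Wild Dog (all prey gone) → extinct.
No further losses. Total secondary extinctions: 1.

1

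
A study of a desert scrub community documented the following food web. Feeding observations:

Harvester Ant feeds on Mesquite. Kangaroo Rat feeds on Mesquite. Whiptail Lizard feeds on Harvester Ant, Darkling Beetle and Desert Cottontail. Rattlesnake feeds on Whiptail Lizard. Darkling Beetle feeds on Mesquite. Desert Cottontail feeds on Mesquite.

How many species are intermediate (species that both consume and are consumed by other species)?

4

Intermediate species (has both prey and predators): Darkling Beetle, Desert Cottontail, Harvester Ant, Whiptail Lizard.
Count: 4.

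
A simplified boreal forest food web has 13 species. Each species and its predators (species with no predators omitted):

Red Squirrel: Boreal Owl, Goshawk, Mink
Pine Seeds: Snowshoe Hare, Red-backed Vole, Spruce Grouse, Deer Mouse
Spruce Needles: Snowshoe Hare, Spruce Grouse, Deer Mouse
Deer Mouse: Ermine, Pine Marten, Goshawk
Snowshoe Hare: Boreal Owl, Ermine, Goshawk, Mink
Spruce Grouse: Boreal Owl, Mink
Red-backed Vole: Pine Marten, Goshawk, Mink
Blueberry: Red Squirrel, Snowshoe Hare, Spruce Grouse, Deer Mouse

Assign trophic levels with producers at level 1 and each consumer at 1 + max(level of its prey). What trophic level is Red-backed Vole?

Trophic level 2

Pine Seeds is a producer → level 1.
Red-backed Vole eats Pine Seeds → level 2.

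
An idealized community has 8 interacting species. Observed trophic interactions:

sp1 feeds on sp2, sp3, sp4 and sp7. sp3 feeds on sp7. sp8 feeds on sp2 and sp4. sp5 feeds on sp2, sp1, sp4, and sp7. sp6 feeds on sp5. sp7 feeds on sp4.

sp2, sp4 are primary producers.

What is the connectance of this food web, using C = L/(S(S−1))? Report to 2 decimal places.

The web has S = 8 species and L = 13 feeding links.
C = L / (S(S−1)) = 13 / 56 = 0.2321 ≈ 0.23.

C = 0.23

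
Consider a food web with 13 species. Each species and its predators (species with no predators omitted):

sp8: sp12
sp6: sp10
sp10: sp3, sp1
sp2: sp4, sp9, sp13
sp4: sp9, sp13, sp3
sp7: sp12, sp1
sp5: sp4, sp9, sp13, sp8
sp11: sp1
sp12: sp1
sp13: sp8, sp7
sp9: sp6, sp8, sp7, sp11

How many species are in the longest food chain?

One longest chain: sp5 → sp4 → sp9 → sp6 → sp10 → sp3.
It has 6 species and 5 links.

6 species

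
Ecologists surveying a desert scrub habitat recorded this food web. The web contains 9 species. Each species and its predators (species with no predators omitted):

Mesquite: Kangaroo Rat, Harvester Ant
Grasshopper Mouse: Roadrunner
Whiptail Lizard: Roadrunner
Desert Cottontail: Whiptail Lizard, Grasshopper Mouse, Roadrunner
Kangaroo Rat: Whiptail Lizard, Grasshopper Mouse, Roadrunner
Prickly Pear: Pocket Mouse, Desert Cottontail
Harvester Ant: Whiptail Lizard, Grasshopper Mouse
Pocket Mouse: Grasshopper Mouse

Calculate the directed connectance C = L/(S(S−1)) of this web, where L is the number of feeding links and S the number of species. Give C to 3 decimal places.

The web has S = 9 species and L = 15 feeding links.
C = L / (S(S−1)) = 15 / 72 = 0.2083 ≈ 0.208.

C = 0.208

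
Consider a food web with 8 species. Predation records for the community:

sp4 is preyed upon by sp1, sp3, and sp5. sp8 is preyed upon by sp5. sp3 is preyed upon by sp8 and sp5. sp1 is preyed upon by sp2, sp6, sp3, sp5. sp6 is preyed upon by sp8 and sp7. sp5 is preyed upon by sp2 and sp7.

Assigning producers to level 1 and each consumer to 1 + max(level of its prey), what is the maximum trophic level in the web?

6

Producers (level 1): sp4.
sp4 → sp1 → sp6 → sp8 → sp5 → sp2 gives sp2 level 6.
No species has a prey at level 6, so no species reaches level 7.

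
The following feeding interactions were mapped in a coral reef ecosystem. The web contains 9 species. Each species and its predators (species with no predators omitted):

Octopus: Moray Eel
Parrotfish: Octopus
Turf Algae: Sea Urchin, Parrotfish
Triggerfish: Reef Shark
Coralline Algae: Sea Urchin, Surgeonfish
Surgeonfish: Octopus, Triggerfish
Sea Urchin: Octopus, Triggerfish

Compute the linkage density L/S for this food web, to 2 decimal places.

L/S = 1.22

There are L = 11 links among S = 9 species.
L/S = 11/9 = 1.2222 ≈ 1.22.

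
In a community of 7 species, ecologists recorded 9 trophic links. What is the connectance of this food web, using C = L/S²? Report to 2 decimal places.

The web has S = 7 species and L = 9 feeding links.
C = L / S² = 9 / 49 = 0.1837 ≈ 0.18.

C = 0.18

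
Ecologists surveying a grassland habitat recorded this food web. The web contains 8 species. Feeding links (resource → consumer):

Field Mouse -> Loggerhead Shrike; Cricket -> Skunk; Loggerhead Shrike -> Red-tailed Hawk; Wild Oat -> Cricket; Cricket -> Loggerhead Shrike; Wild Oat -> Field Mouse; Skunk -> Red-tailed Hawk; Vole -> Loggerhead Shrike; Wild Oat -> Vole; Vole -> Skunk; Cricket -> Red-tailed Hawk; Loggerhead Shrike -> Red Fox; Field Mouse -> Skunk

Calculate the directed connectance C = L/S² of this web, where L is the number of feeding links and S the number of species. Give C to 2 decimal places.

C = 0.20

The web has S = 8 species and L = 13 feeding links.
C = L / S² = 13 / 64 = 0.2031 ≈ 0.20.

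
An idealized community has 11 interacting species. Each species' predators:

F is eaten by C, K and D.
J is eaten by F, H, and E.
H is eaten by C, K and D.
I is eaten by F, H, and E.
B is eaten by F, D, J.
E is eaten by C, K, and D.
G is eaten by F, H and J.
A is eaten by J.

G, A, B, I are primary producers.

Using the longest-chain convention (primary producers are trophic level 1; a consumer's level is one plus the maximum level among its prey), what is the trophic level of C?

G is a producer → level 1.
J eats G (level 1); other prey at levels: A 1, B 1 → level 2.
H eats J (level 2); other prey at levels: G 1, I 1 → level 3.
C eats H (level 3); other prey at levels: E 3, F 3 → level 4.

Trophic level 4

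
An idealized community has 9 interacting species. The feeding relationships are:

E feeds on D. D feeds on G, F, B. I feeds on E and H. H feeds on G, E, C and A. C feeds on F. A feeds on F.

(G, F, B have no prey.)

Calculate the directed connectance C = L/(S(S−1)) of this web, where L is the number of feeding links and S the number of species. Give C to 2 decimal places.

C = 0.17

The web has S = 9 species and L = 12 feeding links.
C = L / (S(S−1)) = 12 / 72 = 0.1667 ≈ 0.17.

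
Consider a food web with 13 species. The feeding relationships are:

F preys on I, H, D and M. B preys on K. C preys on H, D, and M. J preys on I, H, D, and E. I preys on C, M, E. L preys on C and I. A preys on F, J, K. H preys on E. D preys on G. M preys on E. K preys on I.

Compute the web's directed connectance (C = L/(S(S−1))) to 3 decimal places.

The web has S = 13 species and L = 24 feeding links.
C = L / (S(S−1)) = 24 / 156 = 0.1538 ≈ 0.154.

C = 0.154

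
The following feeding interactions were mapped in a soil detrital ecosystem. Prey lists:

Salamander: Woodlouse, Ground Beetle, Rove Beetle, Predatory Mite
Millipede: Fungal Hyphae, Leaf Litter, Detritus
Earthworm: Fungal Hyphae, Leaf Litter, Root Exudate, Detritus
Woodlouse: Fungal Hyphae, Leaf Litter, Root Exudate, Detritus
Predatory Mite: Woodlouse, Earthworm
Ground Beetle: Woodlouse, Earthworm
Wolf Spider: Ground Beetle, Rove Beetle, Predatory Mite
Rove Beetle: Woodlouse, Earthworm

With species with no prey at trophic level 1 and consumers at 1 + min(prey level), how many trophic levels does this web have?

4

Basal resources (level 1): Fungal Hyphae, Leaf Litter, Root Exudate, Detritus.
Following each consumer down to its lowest-level prey: Fungal Hyphae → Woodlouse → Rove Beetle → Wolf Spider (levels 1 through 4).
All prey of Wolf Spider (Rove Beetle 3, Predatory Mite 3, Ground Beetle 3) are at level 3 or above, so Wolf Spider is at level 1 + 3 = 4.
Every consumer has at least one prey at level 3 or below, so none exceeds level 4.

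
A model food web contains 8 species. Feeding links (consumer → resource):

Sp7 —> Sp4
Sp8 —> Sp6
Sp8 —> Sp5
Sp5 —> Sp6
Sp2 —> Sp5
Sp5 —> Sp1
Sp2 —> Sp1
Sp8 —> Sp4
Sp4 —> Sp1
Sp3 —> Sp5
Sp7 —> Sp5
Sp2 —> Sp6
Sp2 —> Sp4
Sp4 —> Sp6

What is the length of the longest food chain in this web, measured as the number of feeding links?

One longest chain: Sp1 → Sp4 → Sp8.
It has 3 species and 2 links.

2 links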